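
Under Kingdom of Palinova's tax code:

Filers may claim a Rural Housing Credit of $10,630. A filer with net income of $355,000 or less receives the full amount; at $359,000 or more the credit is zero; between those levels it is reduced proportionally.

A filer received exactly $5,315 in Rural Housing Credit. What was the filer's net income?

$357,000

$5,315 is 5,315/10,630 of the full $10,630, so 5,315/10,630 of the $4,000 range has been used: income = $355,000 + $4,000 × 5,315/10,630 = $357,000.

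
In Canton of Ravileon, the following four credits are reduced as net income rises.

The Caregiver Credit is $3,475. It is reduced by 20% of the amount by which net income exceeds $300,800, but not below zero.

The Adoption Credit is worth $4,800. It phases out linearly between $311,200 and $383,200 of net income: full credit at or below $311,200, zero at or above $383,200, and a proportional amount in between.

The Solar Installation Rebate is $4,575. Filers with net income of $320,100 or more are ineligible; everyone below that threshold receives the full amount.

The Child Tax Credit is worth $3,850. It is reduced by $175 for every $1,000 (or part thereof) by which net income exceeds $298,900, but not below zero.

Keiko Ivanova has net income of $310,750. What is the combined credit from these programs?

$12,610

Caregiver Credit: 20% of the $9,950 excess over $300,800 is $1,990; credit = $3,475 − $1,990 = $1,485.
Adoption Credit: $310,750 is at or below the $311,200 threshold, so the full $4,800 applies.
Solar Installation Rebate: $310,750 is below the $320,100 cutoff, so the full $4,575 applies.
Child Tax Credit: income exceeds $298,900 by $11,850, which is 12 full-or-partial $1,000 increments; reduction = 12 × $175 = $2,100, leaving $1,750.
Total: $1,485 + $4,800 + $4,575 + $1,750 = $12,610.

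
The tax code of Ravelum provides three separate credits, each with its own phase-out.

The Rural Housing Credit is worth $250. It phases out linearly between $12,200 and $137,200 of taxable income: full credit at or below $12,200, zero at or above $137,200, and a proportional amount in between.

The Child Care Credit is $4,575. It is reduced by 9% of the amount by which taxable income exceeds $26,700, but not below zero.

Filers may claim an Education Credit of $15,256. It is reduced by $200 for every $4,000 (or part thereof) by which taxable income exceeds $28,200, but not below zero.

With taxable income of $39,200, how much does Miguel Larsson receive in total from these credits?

Rural Housing Credit: $39,200 is $27,000 into a $125,000 phase-out range, leaving 98,000/125,000 of the credit: $250 × 98,000/125,000 = $196.
Child Care Credit: 9% of the $12,500 excess over $26,700 is $1,125; credit = $4,575 − $1,125 = $3,450.
Education Credit: income exceeds $28,200 by $11,000, which is 3 full-or-partial $4,000 increments; reduction = 3 × $200 = $600, leaving $14,656.
Total: $196 + $3,450 + $14,656 = $18,302.

$18,302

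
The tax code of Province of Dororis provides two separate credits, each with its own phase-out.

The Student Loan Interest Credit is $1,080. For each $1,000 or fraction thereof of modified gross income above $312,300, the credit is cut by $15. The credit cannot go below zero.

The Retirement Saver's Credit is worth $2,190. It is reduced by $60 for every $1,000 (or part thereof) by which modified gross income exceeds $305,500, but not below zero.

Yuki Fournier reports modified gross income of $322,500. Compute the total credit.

$2,085

Student Loan Interest Credit: income exceeds $312,300 by $10,200, which is 11 full-or-partial $1,000 increments; reduction = 11 × $15 = $165, leaving $915.
Retirement Saver's Credit: income exceeds $305,500 by $17,000, which is 17 full-or-partial $1,000 increments; reduction = 17 × $60 = $1,020, leaving $1,170.
Total: $915 + $1,170 = $2,085.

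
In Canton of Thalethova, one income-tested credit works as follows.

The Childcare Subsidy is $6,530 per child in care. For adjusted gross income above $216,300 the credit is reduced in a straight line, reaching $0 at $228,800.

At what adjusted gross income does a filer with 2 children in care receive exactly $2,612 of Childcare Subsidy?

Full credit = 2 × $6,530 = $13,060.
$2,612 is 2,612/13,060 of the full $13,060, so 10,448/13,060 of the $12,500 range has been used: income = $216,300 + $12,500 × 10,448/13,060 = $226,300.

$226,300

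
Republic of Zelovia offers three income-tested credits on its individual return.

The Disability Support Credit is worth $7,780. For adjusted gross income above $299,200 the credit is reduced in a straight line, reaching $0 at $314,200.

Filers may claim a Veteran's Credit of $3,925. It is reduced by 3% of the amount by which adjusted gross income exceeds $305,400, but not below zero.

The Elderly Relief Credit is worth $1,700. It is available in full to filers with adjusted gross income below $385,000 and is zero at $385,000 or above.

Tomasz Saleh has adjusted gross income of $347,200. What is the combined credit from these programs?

$4,371

Disability Support Credit: $347,200 is at or above $314,200, so the credit is $0.
Veteran's Credit: 3% of the $41,800 excess over $305,400 is $1,254; credit = $3,925 − $1,254 = $2,671.
Elderly Relief Credit: $347,200 is below the $385,000 cutoff, so the full $1,700 applies.
Total: $0 + $2,671 + $1,700 = $4,371.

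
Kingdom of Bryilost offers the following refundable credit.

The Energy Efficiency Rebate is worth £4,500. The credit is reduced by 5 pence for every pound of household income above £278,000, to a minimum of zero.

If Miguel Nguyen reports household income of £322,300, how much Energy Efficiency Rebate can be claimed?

Energy Efficiency Rebate: 5% of the £44,300 excess over £278,000 is £2,215; credit = £4,500 − £2,215 = £2,285.

£2,285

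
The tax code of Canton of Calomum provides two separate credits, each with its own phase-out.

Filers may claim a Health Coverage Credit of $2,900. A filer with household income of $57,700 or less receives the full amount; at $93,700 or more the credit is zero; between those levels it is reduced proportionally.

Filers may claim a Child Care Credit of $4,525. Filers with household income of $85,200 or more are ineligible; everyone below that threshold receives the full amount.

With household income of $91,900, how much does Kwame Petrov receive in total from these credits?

$145

Health Coverage Credit: $91,900 is $34,200 into a $36,000 phase-out range, leaving 1,800/36,000 of the credit: $2,900 × 1,800/36,000 = $145.
Child Care Credit: $91,900 meets or exceeds the $85,200 cutoff, so the credit is $0.
Total: $145 + $0 = $145.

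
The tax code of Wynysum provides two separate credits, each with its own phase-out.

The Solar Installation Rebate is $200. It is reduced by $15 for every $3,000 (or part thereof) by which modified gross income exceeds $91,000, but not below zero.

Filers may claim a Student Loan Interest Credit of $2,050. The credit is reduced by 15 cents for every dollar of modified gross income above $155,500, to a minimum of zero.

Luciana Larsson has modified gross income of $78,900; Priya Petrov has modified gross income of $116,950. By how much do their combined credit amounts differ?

$135

Luciana ($78,900): Solar Installation Rebate: $78,900 is at or below the $91,000 threshold, so the full $200 applies. Student Loan Interest Credit: $78,900 is at or below the $155,500 threshold, so the full $2,050 applies. total $200 + $2,050 = $2,250
Priya ($116,950): Solar Installation Rebate: income exceeds $91,000 by $25,950, which is 9 full-or-partial $3,000 increments; reduction = 9 × $15 = $135, leaving $65. Student Loan Interest Credit: $116,950 is at or below the $155,500 threshold, so the full $2,050 applies. total $65 + $2,050 = $2,115
Difference: |$2,250 − $2,115| = $135.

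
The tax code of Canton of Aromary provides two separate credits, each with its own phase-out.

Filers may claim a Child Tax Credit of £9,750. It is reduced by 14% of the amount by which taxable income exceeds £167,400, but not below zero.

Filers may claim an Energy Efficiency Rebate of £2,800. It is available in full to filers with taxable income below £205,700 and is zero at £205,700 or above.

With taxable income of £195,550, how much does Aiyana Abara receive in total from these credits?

Child Tax Credit: 14% of the £28,150 excess over £167,400 is £3,941; credit = £9,750 − £3,941 = £5,809.
Energy Efficiency Rebate: £195,550 is below the £205,700 cutoff, so the full £2,800 applies.
Total: £5,809 + £2,800 = £8,609.

£8,609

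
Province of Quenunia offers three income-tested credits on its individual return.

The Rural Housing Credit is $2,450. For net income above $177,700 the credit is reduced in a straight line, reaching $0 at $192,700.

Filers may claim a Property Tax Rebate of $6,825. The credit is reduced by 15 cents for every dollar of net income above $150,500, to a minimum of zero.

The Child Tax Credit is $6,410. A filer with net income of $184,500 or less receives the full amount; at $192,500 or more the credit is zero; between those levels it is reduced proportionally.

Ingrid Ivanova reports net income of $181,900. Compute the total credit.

$10,289

Rural Housing Credit: $181,900 is $4,200 into a $15,000 phase-out range, leaving 10,800/15,000 of the credit: $2,450 × 10,800/15,000 = $1,764.
Property Tax Rebate: 15% of the $31,400 excess over $150,500 is $4,710; credit = $6,825 − $4,710 = $2,115.
Child Tax Credit: $181,900 is at or below the $184,500 threshold, so the full $6,410 applies.
Total: $1,764 + $2,115 + $6,410 = $10,289.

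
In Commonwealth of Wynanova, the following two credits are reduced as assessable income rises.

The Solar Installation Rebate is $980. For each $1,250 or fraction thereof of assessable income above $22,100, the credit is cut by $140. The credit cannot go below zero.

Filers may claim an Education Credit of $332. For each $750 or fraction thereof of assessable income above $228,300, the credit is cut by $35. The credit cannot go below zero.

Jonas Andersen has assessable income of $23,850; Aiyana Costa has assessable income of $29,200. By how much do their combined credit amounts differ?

Jonas ($23,850): Solar Installation Rebate: income exceeds $22,100 by $1,750, which is 2 full-or-partial $1,250 increments; reduction = 2 × $140 = $280, leaving $700. Education Credit: $23,850 is at or below the $228,300 threshold, so the full $332 applies. total $700 + $332 = $1,032
Aiyana ($29,200): Solar Installation Rebate: income exceeds $22,100 by $7,100, which is 6 full-or-partial $1,250 increments; reduction = 6 × $140 = $840, leaving $140. Education Credit: $29,200 is at or below the $228,300 threshold, so the full $332 applies. total $140 + $332 = $472
Difference: |$1,032 − $472| = $560.

$560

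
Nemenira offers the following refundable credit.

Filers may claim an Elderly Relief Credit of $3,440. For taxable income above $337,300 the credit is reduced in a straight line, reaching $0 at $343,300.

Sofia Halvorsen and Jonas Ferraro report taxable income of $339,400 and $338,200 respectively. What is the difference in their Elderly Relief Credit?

$688

Sofia ($339,400): Elderly Relief Credit: $339,400 is $2,100 into a $6,000 phase-out range, leaving 3,900/6,000 of the credit: $3,440 × 3,900/6,000 = $2,236.
Jonas ($338,200): Elderly Relief Credit: $338,200 is $900 into a $6,000 phase-out range, leaving 5,100/6,000 of the credit: $3,440 × 5,100/6,000 = $2,924.
Difference: |$2,236 − $2,924| = $688.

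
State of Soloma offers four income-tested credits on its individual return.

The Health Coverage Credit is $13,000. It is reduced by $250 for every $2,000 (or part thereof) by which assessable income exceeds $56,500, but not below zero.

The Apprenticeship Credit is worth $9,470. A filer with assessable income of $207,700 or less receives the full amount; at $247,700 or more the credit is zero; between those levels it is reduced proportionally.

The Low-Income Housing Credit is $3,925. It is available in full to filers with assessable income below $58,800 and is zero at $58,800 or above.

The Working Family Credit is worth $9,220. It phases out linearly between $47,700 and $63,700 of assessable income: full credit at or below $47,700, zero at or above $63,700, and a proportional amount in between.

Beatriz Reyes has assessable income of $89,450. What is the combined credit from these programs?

Health Coverage Credit: income exceeds $56,500 by $32,950, which is 17 full-or-partial $2,000 increments; reduction = 17 × $250 = $4,250, leaving $8,750.
Apprenticeship Credit: $89,450 is at or below the $207,700 threshold, so the full $9,470 applies.
Low-Income Housing Credit: $89,450 meets or exceeds the $58,800 cutoff, so the credit is $0.
Working Family Credit: $89,450 is at or above $63,700, so the credit is $0.
Total: $8,750 + $9,470 + $0 + $0 = $18,220.

$18,220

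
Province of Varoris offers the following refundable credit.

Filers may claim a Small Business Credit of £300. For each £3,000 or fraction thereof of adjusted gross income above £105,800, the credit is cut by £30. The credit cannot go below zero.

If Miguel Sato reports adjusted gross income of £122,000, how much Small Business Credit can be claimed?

£120

Small Business Credit: income exceeds £105,800 by £16,200, which is 6 full-or-partial £3,000 increments; reduction = 6 × £30 = £180, leaving £120.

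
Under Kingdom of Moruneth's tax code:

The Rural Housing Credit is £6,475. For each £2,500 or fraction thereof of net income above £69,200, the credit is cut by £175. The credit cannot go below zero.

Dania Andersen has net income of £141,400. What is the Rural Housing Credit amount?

Rural Housing Credit: income exceeds £69,200 by £72,200, which is 29 full-or-partial £2,500 increments; reduction = 29 × £175 = £5,075, leaving £1,400.

£1,400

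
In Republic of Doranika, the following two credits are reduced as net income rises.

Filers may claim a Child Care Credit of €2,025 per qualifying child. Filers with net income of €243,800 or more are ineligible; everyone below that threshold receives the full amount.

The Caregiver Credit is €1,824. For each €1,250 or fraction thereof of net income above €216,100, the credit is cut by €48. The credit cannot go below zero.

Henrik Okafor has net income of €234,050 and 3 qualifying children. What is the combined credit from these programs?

€7,179

Child Care Credit: base = 3 × €2,025 = €6,075. €234,050 is below the €243,800 cutoff, so the full €6,075 applies.
Caregiver Credit: income exceeds €216,100 by €17,950, which is 15 full-or-partial €1,250 increments; reduction = 15 × €48 = €720, leaving €1,104.
Total: €6,075 + €1,104 = €7,179.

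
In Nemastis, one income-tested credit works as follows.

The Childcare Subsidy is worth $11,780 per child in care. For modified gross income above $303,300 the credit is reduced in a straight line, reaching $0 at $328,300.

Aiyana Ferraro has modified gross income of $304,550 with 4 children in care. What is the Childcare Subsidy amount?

$44,764

Childcare Subsidy: base = 4 × $11,780 = $47,120. $304,550 is $1,250 into a $25,000 phase-out range, leaving 23,750/25,000 of the credit: $47,120 × 23,750/25,000 = $44,764.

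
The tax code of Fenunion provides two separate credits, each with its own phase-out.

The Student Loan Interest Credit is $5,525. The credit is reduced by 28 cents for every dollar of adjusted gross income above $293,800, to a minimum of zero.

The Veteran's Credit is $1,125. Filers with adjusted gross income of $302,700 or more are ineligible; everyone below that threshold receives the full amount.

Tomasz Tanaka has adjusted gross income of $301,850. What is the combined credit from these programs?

Student Loan Interest Credit: 28% of the $8,050 excess over $293,800 is $2,254; credit = $5,525 − $2,254 = $3,271.
Veteran's Credit: $301,850 is below the $302,700 cutoff, so the full $1,125 applies.
Total: $3,271 + $1,125 = $4,396.

$4,396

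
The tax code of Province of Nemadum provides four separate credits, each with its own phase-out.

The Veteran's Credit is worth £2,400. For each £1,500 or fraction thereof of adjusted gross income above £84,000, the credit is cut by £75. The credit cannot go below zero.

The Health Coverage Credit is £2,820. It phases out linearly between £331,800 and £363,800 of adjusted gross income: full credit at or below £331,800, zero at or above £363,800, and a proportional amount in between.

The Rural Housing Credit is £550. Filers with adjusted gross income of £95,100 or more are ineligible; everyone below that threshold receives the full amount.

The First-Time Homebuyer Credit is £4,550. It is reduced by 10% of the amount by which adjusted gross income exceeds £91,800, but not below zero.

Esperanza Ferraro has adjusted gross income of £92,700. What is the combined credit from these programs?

£9,780

Veteran's Credit: income exceeds £84,000 by £8,700, which is 6 full-or-partial £1,500 increments; reduction = 6 × £75 = £450, leaving £1,950.
Health Coverage Credit: £92,700 is at or below the £331,800 threshold, so the full £2,820 applies.
Rural Housing Credit: £92,700 is below the £95,100 cutoff, so the full £550 applies.
First-Time Homebuyer Credit: 10% of the £900 excess over £91,800 is £90; credit = £4,550 − £90 = £4,460.
Total: £1,950 + £2,820 + £550 + £4,460 = £9,780.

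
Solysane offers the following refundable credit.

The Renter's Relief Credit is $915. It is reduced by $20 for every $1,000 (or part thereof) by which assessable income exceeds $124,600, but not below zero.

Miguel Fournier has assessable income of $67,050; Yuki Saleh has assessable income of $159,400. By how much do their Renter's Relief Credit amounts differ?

Miguel ($67,050): Renter's Relief Credit: $67,050 is at or below the $124,600 threshold, so the full $915 applies.
Yuki ($159,400): Renter's Relief Credit: income exceeds $124,600 by $34,800, which is 35 full-or-partial $1,000 increments; reduction = 35 × $20 = $700, leaving $215.
Difference: |$915 − $215| = $700.

$700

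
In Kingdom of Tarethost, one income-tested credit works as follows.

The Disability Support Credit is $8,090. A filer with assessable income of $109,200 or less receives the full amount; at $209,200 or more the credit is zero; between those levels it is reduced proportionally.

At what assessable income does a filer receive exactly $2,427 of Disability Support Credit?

$2,427 is 2,427/8,090 of the full $8,090, so 5,663/8,090 of the $100,000 range has been used: income = $109,200 + $100,000 × 5,663/8,090 = $179,200.

$179,200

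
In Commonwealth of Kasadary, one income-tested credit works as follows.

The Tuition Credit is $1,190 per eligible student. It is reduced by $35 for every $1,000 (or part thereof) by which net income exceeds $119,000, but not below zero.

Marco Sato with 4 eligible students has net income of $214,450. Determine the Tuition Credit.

$1,400

Tuition Credit: base = 4 × $1,190 = $4,760. income exceeds $119,000 by $95,450, which is 96 full-or-partial $1,000 increments; reduction = 96 × $35 = $3,360, leaving $1,400.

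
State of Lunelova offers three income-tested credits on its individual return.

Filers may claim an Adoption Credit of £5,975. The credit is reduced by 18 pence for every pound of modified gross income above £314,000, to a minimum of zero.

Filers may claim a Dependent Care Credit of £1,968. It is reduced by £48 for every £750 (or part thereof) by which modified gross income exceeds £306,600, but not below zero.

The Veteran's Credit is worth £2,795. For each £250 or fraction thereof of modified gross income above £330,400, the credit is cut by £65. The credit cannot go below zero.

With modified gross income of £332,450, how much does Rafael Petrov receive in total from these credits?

Adoption Credit: 18% of the £18,450 excess over £314,000 is £3,321; credit = £5,975 − £3,321 = £2,654.
Dependent Care Credit: income exceeds £306,600 by £25,850, which is 35 full-or-partial £750 increments; reduction = 35 × £48 = £1,680, leaving £288.
Veteran's Credit: income exceeds £330,400 by £2,050, which is 9 full-or-partial £250 increments; reduction = 9 × £65 = £585, leaving £2,210.
Total: £2,654 + £288 + £2,210 = £5,152.

£5,152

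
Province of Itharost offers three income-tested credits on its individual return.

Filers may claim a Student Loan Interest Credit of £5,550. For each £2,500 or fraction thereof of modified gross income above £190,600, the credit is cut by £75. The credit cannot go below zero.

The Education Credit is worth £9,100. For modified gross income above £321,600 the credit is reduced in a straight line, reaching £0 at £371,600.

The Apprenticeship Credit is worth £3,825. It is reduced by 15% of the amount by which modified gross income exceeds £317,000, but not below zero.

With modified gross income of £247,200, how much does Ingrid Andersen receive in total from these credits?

£16,750

Student Loan Interest Credit: income exceeds £190,600 by £56,600, which is 23 full-or-partial £2,500 increments; reduction = 23 × £75 = £1,725, leaving £3,825.
Education Credit: £247,200 is at or below the £321,600 threshold, so the full £9,100 applies.
Apprenticeship Credit: £247,200 is at or below the £317,000 threshold, so the full £3,825 applies.
Total: £3,825 + £9,100 + £3,825 = £16,750.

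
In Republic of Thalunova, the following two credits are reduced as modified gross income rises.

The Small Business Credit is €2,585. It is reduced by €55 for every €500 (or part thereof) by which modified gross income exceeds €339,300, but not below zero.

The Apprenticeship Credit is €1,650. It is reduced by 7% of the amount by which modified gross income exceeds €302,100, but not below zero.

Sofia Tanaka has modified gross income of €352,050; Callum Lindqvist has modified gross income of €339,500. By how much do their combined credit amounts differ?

€1,375

Sofia (€352,050): Small Business Credit: income exceeds €339,300 by €12,750, which is 26 full-or-partial €500 increments; reduction = 26 × €55 = €1,430, leaving €1,155. Apprenticeship Credit: 7% of the €49,950 excess over €302,100 is €3,496.50 ≥ base, so the credit is €0. total €1,155 + €0 = €1,155
Callum (€339,500): Small Business Credit: income exceeds €339,300 by €200, which is 1 full-or-partial €500 increment; reduction = 1 × €55 = €55, leaving €2,530. Apprenticeship Credit: 7% of the €37,400 excess over €302,100 is €2,618 ≥ base, so the credit is €0. total €2,530 + €0 = €2,530
Difference: |€1,155 − €2,530| = €1,375.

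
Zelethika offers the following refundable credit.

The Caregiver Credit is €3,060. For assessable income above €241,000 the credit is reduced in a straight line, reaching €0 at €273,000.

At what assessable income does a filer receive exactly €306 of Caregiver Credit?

€306 is 306/3,060 of the full €3,060, so 2,754/3,060 of the €32,000 range has been used: income = €241,000 + €32,000 × 2,754/3,060 = €269,800.

€269,800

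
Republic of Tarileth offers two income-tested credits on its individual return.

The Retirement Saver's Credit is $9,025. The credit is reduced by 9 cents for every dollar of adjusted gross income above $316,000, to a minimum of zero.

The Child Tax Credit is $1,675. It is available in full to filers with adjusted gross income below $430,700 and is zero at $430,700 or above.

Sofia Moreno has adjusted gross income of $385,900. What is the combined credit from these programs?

$4,409

Retirement Saver's Credit: 9% of the $69,900 excess over $316,000 is $6,291; credit = $9,025 − $6,291 = $2,734.
Child Tax Credit: $385,900 is below the $430,700 cutoff, so the full $1,675 applies.
Total: $2,734 + $1,675 = $4,409.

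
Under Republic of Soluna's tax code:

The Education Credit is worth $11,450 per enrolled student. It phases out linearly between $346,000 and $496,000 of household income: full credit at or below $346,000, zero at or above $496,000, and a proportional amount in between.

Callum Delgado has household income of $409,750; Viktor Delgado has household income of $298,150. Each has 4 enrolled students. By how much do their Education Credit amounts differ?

$19,465

Callum ($409,750): Education Credit: base = 4 × $11,450 = $45,800. $409,750 is $63,750 into a $150,000 phase-out range, leaving 86,250/150,000 of the credit: $45,800 × 86,250/150,000 = $26,335.
Viktor ($298,150): Education Credit: base = 4 × $11,450 = $45,800. $298,150 is at or below the $346,000 threshold, so the full $45,800 applies.
Difference: |$26,335 − $45,800| = $19,465.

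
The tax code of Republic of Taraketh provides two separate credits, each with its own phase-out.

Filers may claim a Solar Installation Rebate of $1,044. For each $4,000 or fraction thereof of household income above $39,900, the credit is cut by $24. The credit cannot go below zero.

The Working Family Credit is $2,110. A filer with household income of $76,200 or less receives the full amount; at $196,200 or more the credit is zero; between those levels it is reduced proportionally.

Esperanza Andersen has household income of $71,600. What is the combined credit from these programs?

$2,962

Solar Installation Rebate: income exceeds $39,900 by $31,700, which is 8 full-or-partial $4,000 increments; reduction = 8 × $24 = $192, leaving $852.
Working Family Credit: $71,600 is at or below the $76,200 threshold, so the full $2,110 applies.
Total: $852 + $2,110 = $2,962.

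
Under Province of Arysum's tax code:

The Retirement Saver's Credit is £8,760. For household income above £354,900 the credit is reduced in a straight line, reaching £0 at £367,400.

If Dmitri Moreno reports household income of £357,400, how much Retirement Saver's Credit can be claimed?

Retirement Saver's Credit: £357,400 is £2,500 into a £12,500 phase-out range, leaving 10,000/12,500 of the credit: £8,760 × 10,000/12,500 = £7,008.

£7,008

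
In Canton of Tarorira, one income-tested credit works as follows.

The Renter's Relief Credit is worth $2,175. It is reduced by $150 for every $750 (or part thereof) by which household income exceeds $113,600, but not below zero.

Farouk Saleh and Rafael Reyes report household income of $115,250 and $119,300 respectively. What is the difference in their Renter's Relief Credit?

Farouk ($115,250): Renter's Relief Credit: income exceeds $113,600 by $1,650, which is 3 full-or-partial $750 increments; reduction = 3 × $150 = $450, leaving $1,725.
Rafael ($119,300): Renter's Relief Credit: income exceeds $113,600 by $5,700, which is 8 full-or-partial $750 increments; reduction = 8 × $150 = $1,200, leaving $975.
Difference: |$1,725 − $975| = $750.

$750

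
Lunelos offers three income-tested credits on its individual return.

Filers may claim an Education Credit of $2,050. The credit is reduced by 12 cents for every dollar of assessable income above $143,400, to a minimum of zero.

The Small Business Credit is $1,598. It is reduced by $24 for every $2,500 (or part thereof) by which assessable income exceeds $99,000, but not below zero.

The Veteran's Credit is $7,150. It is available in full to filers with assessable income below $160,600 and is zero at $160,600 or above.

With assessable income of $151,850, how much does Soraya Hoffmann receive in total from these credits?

$9,256

Education Credit: 12% of the $8,450 excess over $143,400 is $1,014; credit = $2,050 − $1,014 = $1,036.
Small Business Credit: income exceeds $99,000 by $52,850, which is 22 full-or-partial $2,500 increments; reduction = 22 × $24 = $528, leaving $1,070.
Veteran's Credit: $151,850 is below the $160,600 cutoff, so the full $7,150 applies.
Total: $1,036 + $1,070 + $7,150 = $9,256.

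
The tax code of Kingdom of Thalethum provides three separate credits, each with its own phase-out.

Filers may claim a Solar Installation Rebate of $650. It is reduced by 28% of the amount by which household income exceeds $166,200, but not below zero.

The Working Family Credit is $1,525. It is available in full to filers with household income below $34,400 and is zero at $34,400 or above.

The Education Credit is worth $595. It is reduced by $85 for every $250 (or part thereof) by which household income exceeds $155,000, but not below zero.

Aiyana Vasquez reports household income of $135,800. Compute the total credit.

$1,245

Solar Installation Rebate: $135,800 is at or below the $166,200 threshold, so the full $650 applies.
Working Family Credit: $135,800 meets or exceeds the $34,400 cutoff, so the credit is $0.
Education Credit: $135,800 is at or below the $155,000 threshold, so the full $595 applies.
Total: $650 + $0 + $595 = $1,245.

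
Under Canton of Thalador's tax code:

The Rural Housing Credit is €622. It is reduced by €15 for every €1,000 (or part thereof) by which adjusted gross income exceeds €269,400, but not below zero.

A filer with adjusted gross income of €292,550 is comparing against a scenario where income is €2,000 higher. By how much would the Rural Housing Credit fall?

At €292,550 — income exceeds €269,400 by €23,150, which is 24 full-or-partial €1,000 increments; reduction = 24 × €15 = €360, leaving €262.
At €294,550 — income exceeds €269,400 by €25,150, which is 26 full-or-partial €1,000 increments; reduction = 26 × €15 = €390, leaving €232.
Lost: €262 − €232 = €30.

€30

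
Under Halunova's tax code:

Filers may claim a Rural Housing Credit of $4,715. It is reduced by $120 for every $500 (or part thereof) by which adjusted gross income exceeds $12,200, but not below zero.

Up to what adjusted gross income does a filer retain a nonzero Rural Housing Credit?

After 39 increments the reduction is 39 × $120 = $4,680, leaving $35; one more increment wipes it out. Increment 39 ends at excess 39 × $500 = $19,500, so the highest qualifying income is $12,200 + $19,500 = $31,700.

$31,700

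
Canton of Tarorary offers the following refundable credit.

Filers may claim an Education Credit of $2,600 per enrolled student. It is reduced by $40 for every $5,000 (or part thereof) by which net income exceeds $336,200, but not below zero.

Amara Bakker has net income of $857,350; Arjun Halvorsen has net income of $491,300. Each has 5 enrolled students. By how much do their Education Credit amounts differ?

Amara ($857,350): Education Credit: base = 5 × $2,600 = $13,000. income exceeds $336,200 by $521,150, which is 105 full-or-partial $5,000 increments; reduction = 105 × $40 = $4,200, leaving $8,800.
Arjun ($491,300): Education Credit: base = 5 × $2,600 = $13,000. income exceeds $336,200 by $155,100, which is 32 full-or-partial $5,000 increments; reduction = 32 × $40 = $1,280, leaving $11,720.
Difference: |$8,800 − $11,720| = $2,920.

$2,920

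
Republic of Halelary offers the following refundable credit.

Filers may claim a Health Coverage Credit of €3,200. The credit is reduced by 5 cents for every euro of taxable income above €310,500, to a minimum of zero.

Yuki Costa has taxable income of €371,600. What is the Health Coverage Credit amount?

€145

Health Coverage Credit: 5% of the €61,100 excess over €310,500 is €3,055; credit = €3,200 − €3,055 = €145.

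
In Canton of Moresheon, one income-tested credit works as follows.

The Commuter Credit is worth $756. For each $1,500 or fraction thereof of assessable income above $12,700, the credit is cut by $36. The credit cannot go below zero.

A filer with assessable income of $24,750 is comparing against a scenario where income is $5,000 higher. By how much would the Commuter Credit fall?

$108

At $24,750 — income exceeds $12,700 by $12,050, which is 9 full-or-partial $1,500 increments; reduction = 9 × $36 = $324, leaving $432.
At $29,750 — income exceeds $12,700 by $17,050, which is 12 full-or-partial $1,500 increments; reduction = 12 × $36 = $432, leaving $324.
Lost: $432 − $324 = $108.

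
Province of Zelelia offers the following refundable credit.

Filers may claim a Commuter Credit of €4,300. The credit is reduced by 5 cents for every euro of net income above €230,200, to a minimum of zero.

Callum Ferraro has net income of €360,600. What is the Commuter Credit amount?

Commuter Credit: 5% of the €130,400 excess over €230,200 is €6,520 ≥ base, so the credit is €0.

€0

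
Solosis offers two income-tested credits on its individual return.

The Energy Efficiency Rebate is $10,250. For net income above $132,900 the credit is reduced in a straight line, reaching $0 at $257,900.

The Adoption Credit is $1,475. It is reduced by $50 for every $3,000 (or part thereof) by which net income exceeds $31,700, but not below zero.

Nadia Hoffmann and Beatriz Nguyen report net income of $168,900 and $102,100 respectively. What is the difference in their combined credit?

Nadia ($168,900): Energy Efficiency Rebate: $168,900 is $36,000 into a $125,000 phase-out range, leaving 89,000/125,000 of the credit: $10,250 × 89,000/125,000 = $7,298. Adoption Credit: income exceeds $31,700 by $137,200 → 46 increments × $50 = $2,300 ≥ base, so the credit is $0. total $7,298 + $0 = $7,298
Beatriz ($102,100): Energy Efficiency Rebate: $102,100 is at or below the $132,900 threshold, so the full $10,250 applies. Adoption Credit: income exceeds $31,700 by $70,400, which is 24 full-or-partial $3,000 increments; reduction = 24 × $50 = $1,200, leaving $275. total $10,250 + $275 = $10,525
Difference: |$7,298 − $10,525| = $3,227.

$3,227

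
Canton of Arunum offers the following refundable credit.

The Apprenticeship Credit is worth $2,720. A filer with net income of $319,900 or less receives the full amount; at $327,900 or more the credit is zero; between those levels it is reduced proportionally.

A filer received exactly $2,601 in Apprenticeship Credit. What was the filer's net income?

$2,601 is 2,601/2,720 of the full $2,720, so 119/2,720 of the $8,000 range has been used: income = $319,900 + $8,000 × 119/2,720 = $320,250.

$320,250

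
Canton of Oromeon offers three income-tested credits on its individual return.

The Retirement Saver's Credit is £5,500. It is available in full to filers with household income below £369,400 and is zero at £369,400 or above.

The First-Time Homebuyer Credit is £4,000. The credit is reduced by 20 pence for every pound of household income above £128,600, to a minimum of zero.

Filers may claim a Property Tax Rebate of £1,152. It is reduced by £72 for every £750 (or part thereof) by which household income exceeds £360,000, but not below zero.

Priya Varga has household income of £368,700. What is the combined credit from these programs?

Retirement Saver's Credit: £368,700 is below the £369,400 cutoff, so the full £5,500 applies.
First-Time Homebuyer Credit: 20% of the £240,100 excess over £128,600 is £48,020 ≥ base, so the credit is £0.
Property Tax Rebate: income exceeds £360,000 by £8,700, which is 12 full-or-partial £750 increments; reduction = 12 × £72 = £864, leaving £288.
Total: £5,500 + £0 + £288 = £5,788.

£5,788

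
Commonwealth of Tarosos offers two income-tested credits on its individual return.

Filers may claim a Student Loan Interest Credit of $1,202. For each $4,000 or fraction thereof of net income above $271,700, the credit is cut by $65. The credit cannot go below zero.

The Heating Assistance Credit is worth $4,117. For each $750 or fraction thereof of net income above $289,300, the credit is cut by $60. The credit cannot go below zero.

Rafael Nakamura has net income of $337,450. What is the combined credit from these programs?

$314

Student Loan Interest Credit: income exceeds $271,700 by $65,750, which is 17 full-or-partial $4,000 increments; reduction = 17 × $65 = $1,105, leaving $97.
Heating Assistance Credit: income exceeds $289,300 by $48,150, which is 65 full-or-partial $750 increments; reduction = 65 × $60 = $3,900, leaving $217.
Total: $97 + $217 = $314.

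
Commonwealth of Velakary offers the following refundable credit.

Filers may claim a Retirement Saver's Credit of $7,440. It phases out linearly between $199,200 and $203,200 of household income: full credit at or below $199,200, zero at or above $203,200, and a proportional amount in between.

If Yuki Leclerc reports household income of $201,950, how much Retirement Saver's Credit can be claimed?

$2,325

Retirement Saver's Credit: $201,950 is $2,750 into a $4,000 phase-out range, leaving 1,250/4,000 of the credit: $7,440 × 1,250/4,000 = $2,325.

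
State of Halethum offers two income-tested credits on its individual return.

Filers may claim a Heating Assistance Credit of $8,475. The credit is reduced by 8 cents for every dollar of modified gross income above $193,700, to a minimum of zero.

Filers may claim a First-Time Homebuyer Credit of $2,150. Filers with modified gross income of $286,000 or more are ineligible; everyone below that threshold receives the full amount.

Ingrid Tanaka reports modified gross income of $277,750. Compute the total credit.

$3,901

Heating Assistance Credit: 8% of the $84,050 excess over $193,700 is $6,724; credit = $8,475 − $6,724 = $1,751.
First-Time Homebuyer Credit: $277,750 is below the $286,000 cutoff, so the full $2,150 applies.
Total: $1,751 + $2,150 = $3,901.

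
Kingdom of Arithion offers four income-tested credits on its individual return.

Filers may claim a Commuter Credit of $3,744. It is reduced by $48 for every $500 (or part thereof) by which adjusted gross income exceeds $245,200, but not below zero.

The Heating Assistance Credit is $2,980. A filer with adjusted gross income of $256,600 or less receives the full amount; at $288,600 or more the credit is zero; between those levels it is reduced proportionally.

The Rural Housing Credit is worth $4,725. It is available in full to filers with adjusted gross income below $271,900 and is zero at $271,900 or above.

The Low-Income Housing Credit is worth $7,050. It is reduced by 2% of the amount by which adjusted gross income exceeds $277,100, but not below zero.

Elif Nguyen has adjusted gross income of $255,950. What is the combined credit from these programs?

$17,443

Commuter Credit: income exceeds $245,200 by $10,750, which is 22 full-or-partial $500 increments; reduction = 22 × $48 = $1,056, leaving $2,688.
Heating Assistance Credit: $255,950 is at or below the $256,600 threshold, so the full $2,980 applies.
Rural Housing Credit: $255,950 is below the $271,900 cutoff, so the full $4,725 applies.
Low-Income Housing Credit: $255,950 is at or below the $277,100 threshold, so the full $7,050 applies.
Total: $2,688 + $2,980 + $4,725 + $7,050 = $17,443.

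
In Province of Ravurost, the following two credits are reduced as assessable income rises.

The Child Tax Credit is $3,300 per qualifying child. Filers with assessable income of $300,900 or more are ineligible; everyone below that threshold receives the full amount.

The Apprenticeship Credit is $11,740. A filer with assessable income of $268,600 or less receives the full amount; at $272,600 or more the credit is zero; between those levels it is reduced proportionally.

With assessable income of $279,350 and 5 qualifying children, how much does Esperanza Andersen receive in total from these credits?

$16,500

Child Tax Credit: base = 5 × $3,300 = $16,500. $279,350 is below the $300,900 cutoff, so the full $16,500 applies.
Apprenticeship Credit: $279,350 is at or above $272,600, so the credit is $0.
Total: $16,500 + $0 = $16,500.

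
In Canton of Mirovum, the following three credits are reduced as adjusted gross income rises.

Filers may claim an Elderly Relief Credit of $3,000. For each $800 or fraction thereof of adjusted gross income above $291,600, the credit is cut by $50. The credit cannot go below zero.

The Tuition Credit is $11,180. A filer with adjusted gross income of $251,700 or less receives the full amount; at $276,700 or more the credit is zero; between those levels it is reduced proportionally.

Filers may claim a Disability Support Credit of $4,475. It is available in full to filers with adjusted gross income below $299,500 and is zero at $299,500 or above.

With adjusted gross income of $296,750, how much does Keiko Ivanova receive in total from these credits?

$7,125

Elderly Relief Credit: income exceeds $291,600 by $5,150, which is 7 full-or-partial $800 increments; reduction = 7 × $50 = $350, leaving $2,650.
Tuition Credit: $296,750 is at or above $276,700, so the credit is $0.
Disability Support Credit: $296,750 is below the $299,500 cutoff, so the full $4,475 applies.
Total: $2,650 + $0 + $4,475 = $7,125.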